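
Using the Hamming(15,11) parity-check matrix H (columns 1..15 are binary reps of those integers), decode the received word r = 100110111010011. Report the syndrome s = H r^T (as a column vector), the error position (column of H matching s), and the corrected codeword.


s = (1, 1, 0, 0)^T, error position = 12, corrected codeword c = 100110111011011

Compute s = H r^T mod 2 one row at a time:
  s_1 = 1 + 1 + 0 + 1 + 0 + 0 + 1 + 1 = 5 ≡ 1 (mod 2).
  s_2 = 1 + 1 + 0 + 1 + 0 + 0 + 1 + 1 = 5 ≡ 1 (mod 2).
  s_3 = 0 + 0 + 0 + 1 + 0 + 1 + 1 + 1 = 4 ≡ 0 (mod 2).
  s_4 = 1 + 0 + 1 + 1 + 1 + 1 + 0 + 1 = 6 ≡ 0 (mod 2).
s = (1, 1, 0, 0)^T — this equals column 12 of H (binary 1100), so error is at position 12.
Correct: flip bit 12 of r = 100110111010011 to get c = 100110111011011.


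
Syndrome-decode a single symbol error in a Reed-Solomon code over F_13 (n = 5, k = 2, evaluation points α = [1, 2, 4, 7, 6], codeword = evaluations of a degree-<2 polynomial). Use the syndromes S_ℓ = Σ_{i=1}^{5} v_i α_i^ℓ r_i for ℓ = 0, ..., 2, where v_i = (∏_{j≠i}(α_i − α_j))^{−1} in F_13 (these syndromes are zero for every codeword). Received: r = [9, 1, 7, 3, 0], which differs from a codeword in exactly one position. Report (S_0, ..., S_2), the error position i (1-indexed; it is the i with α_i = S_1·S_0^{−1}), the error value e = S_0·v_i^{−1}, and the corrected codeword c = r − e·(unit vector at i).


S = (2, 2, 2), error at position 1, error magnitude e = 11, c = [11, 1, 7, 3, 0].

Step 1: column multipliers v_i = (∏_{j≠i}(α_i − α_j))^{−1} mod 13.
  i = 1 (α = 1): (1−2)(1−4)(1−7)(1−6) = (−1)·(−3)·(−6)·(−5) = 90 ≡ 12, so v_1 = 12^{−1} = 12 (mod 13).
  i = 2 (α = 2): (2−1)(2−4)(2−7)(2−6) = 1·(−2)·(−5)·(−4) = −40 ≡ 12, so v_2 = 12^{−1} = 12 (mod 13).
  i = 3 (α = 4): (4−1)(4−2)(4−7)(4−6) = 3·2·(−3)·(−2) = 36 ≡ 10, so v_3 = 10^{−1} = 4 (mod 13).
  i = 4 (α = 7): (7−1)(7−2)(7−4)(7−6) = 6·5·3·1 = 90 ≡ 12, so v_4 = 12^{−1} = 12 (mod 13).
  i = 5 (α = 6): (6−1)(6−2)(6−4)(6−7) = 5·4·2·(−1) = −40 ≡ 12, so v_5 = 12^{−1} = 12 (mod 13).
  v = [12, 12, 4, 12, 12].
Step 2: syndromes of r = [9, 1, 7, 3, 0] (all sums mod 13).
  S_0 = Σ v_i r_i = 12·9 + 12·1 + 4·7 + 12·3 + 12·0 = 184 ≡ 2.
  S_1 = Σ v_i α_i r_i = 12·1·9 + 12·2·1 + 4·4·7 + 12·7·3 + 12·6·0 = 496 ≡ 2.
  α_i^2 mod 13 = [1, 4, 3, 10, 10].
  S_2 = Σ v_i α_i^2 r_i = 12·1·9 + 12·4·1 + 4·3·7 + 12·10·3 + 12·10·0 = 600 ≡ 2.
  S = (2, 2, 2) ≠ 0, so r is not a codeword (an error is present).
Step 3: locate the error. For a single error e at position i, S_ℓ = v_i·e·α_i^ℓ, so α_err = S_1/S_0.
  S_0^{−1} = 2^{−1} = 7 (mod 13), so α_err = 2·7 = 14 ≡ 1 = α_1. Error position i = 1.
  Consistency check: S_2/S_1 = 2·7 = 14 ≡ 1 = α_err ✓ (single-error assumption holds).
Step 4: error magnitude e = S_0/v_1 = S_0·∏_{j≠1}(α_1 − α_j) = 2·12 = 24 ≡ 11 (mod 13).
Step 5: correct position 1: c_1 = r_1 − e = 9 − 11 ≡ 11 (mod 13). Hence c = [11, 1, 7, 3, 0].
  Check: interpolating c through the α_i gives m(x) = 8 + 3·x (degree < 2) with m(α_i) = c_i for every i, so c is indeed a codeword.


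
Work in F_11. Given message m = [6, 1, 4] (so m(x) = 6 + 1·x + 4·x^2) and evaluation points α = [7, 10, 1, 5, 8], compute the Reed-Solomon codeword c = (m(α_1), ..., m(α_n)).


c = [0, 9, 0, 1, 6]

Message polynomial: m(x) = 6 + 1·x + 4·x^2 (mod 11).
For each evaluation point α_i, compute m(α_i) mod 11:
  α_1 = 7: Horner steps 4 → 7 → 0, so m(7) = 0.
  α_2 = 10: Horner steps 4 → 8 → 9, so m(10) = 9.
  α_3 = 1: Horner steps 4 → 5 → 0, so m(1) = 0.
  α_4 = 5: Horner steps 4 → 10 → 1, so m(5) = 1.
  α_5 = 8: Horner steps 4 → 0 → 6, so m(8) = 6.
Codeword c = [0, 9, 0, 1, 6] ∈ F_11^5.


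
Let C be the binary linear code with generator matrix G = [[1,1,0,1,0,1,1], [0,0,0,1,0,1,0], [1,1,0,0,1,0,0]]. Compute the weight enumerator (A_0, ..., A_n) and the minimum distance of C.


Weight distribution: A_0 = 1, A_2 = 2, A_3 = 2, A_4 = 1, A_5 = 2. Minimum distance d = 2.

Enumerate all 2^3 = 8 messages m ∈ F_2^3.
For each, compute codeword c = mG in F_2^7, then tally its weight.
  m = 000 → c = 0000000, weight = 0.
  m = 100 → c = 1101011, weight = 5.
  m = 010 → c = 0001010, weight = 2.
  m = 110 → c = 1100001, weight = 3.
  m = 001 → c = 1100100, weight = 3.
  m = 101 → c = 0001111, weight = 4.
  m = 011 → c = 1101110, weight = 5.
  m = 111 → c = 0000101, weight = 2.
Tally weights:
  weight 0: 1 codewords.
  weight 2: 2 codewords.
  weight 3: 2 codewords.
  weight 4: 1 codewords.
  weight 5: 2 codewords.
Minimum distance d = smallest w > 0 with A_w > 0 = 2.
Sanity: Σ A_w = 8 = 2^3 = 8 ✓.


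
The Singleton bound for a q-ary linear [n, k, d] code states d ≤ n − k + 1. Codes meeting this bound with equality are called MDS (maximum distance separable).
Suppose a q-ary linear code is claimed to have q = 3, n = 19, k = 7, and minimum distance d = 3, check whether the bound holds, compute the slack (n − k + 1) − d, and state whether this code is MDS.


Singleton RHS = n − k + 1 = 13, slack = 10, bound satisfied, not MDS.

Singleton bound: d ≤ n − k + 1.
Here n = 19, k = 7, so n − k + 1 = 13.
Given d = 3, check d ≤ 13: YES.
Slack = (n − k + 1) − d = 10.
The code is NOT MDS (slack = 10 > 0).
Description: the claimed parameters are [19, 7, 3]_3; such a code would be non-MDS.


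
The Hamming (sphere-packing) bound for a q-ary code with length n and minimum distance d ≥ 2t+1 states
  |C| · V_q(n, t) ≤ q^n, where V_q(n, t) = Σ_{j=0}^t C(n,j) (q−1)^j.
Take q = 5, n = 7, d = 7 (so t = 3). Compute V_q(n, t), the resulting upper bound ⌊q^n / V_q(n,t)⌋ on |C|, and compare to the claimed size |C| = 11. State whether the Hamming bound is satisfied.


V_q(n, t) = 2605, q^n = 78125, Hamming bound = 29, |C| = 11 ≤ bound (satisfied).

Step 1: Compute V_q(n, t) = Σ_{j=0}^3 C(n, j) (q−1)^j.
  j = 0: C(7,0)·(4)^0 = 1·1 = 1.
  j = 1: C(7,1)·(4)^1 = 7·4 = 28.
  j = 2: C(7,2)·(4)^2 = 21·16 = 336.
  j = 3: C(7,3)·(4)^3 = 35·64 = 2240.
  V_q(n, t) = 1 + 28 + 336 + 2240 = 2605.
Step 2: q^n = 5^7 = 78125.
Step 3: Hamming bound ⌊q^n / V_q(n,t)⌋ = ⌊78125/2605⌋ = 29.
Step 4: Compare |C| = 11 to 29: satisfied.
The claimed |C| lies below the Hamming bound.


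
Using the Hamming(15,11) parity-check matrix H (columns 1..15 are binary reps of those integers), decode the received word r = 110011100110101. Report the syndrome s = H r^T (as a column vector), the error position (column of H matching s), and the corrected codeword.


s = (0, 1, 0, 0)^T, error position = 4, corrected codeword c = 110111100110101

Compute s = H r^T mod 2 one row at a time:
  s_1 = 0 + 0 + 1 + 1 + 0 + 1 + 0 + 1 = 4 ≡ 0 (mod 2).
  s_2 = 0 + 1 + 1 + 1 + 0 + 1 + 0 + 1 = 5 ≡ 1 (mod 2).
  s_3 = 1 + 0 + 1 + 1 + 1 + 1 + 0 + 1 = 6 ≡ 0 (mod 2).
  s_4 = 1 + 0 + 1 + 1 + 0 + 1 + 1 + 1 = 6 ≡ 0 (mod 2).
s = (0, 1, 0, 0)^T — this equals column 4 of H (binary 0100), so error is at position 4.
Correct: flip bit 4 of r = 110011100110101 to get c = 110111100110101.


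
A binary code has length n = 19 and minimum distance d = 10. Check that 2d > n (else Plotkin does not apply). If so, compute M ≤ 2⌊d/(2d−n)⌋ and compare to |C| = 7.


Plotkin bound M ≤ 20; given |C| = 7 ≤ bound (satisfied).

Check applicability: 2d = 20, n = 19.
2d − n = 1 > 0, so Plotkin applies.
Compute d/(2d−n) = 10/1 ≈ 10.0000.
⌊d/(2d−n)⌋ = 10.
Plotkin bound: M ≤ 2·10 = 20.
Given |C| = 7, check: satisfied.
This |C| is below the Plotkin bound.


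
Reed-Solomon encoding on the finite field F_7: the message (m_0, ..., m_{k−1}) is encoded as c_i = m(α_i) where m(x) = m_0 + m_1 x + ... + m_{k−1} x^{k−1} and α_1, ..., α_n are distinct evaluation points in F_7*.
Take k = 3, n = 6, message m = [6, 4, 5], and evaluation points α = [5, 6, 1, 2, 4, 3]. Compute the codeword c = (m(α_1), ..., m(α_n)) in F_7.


c = [4, 0, 1, 6, 4, 0]

Message polynomial: m(x) = 6 + 4·x + 5·x^2 (mod 7).
For each evaluation point α_i, compute m(α_i) mod 7:
  α_1 = 5: Horner steps 5 → 1 → 4, so m(5) = 4.
  α_2 = 6: Horner steps 5 → 6 → 0, so m(6) = 0.
  α_3 = 1: Horner steps 5 → 2 → 1, so m(1) = 1.
  α_4 = 2: Horner steps 5 → 0 → 6, so m(2) = 6.
  α_5 = 4: Horner steps 5 → 3 → 4, so m(4) = 4.
  α_6 = 3: Horner steps 5 → 5 → 0, so m(3) = 0.
Codeword c = [4, 0, 1, 6, 4, 0] ∈ F_7^6.


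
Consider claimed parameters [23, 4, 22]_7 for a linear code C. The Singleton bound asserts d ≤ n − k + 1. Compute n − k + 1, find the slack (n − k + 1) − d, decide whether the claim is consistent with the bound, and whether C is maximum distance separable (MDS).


Singleton RHS = n − k + 1 = 20, slack = -2, bound violated (no such code; not MDS).

Singleton bound: d ≤ n − k + 1.
Here n = 23, k = 4, so n − k + 1 = 20.
Given d = 22, check d ≤ 20: NO.
Slack = (n − k + 1) − d = -2.
The slack is negative: d = 22 exceeds n − k + 1 = 20 by 2, so the Singleton bound is violated and no linear [23, 4, 22]_7 code can exist. In particular it is not MDS (MDS requires d = n − k + 1 exactly).
Description: the claimed parameters are [23, 4, 22]_7; such a code would be impossible (violates the Singleton bound).


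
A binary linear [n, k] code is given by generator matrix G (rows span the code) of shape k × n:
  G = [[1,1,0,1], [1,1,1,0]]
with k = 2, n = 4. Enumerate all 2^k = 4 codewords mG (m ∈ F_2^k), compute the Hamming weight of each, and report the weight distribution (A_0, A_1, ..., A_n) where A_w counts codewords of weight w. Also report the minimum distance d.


Weight distribution: A_0 = 1, A_2 = 1, A_3 = 2. Minimum distance d = 2.

Enumerate all 2^2 = 4 messages m ∈ F_2^2.
For each, compute codeword c = mG in F_2^4, then tally its weight.
  m = 00 → c = 0000, weight = 0.
  m = 10 → c = 1101, weight = 3.
  m = 01 → c = 1110, weight = 3.
  m = 11 → c = 0011, weight = 2.
Tally weights:
  weight 0: 1 codewords.
  weight 2: 1 codewords.
  weight 3: 2 codewords.
Minimum distance d = smallest w > 0 with A_w > 0 = 2.
Sanity: Σ A_w = 4 = 2^2 = 4 ✓.


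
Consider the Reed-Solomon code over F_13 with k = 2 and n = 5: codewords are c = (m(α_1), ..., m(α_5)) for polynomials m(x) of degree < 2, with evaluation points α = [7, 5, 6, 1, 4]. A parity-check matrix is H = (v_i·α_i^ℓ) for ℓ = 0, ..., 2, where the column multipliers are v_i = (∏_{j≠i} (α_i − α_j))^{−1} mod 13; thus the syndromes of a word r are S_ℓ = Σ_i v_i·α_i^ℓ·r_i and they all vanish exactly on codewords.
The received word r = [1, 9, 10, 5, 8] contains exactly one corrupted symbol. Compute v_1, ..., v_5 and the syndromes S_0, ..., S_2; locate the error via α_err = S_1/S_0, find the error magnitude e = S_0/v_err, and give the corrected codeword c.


S = (12, 6, 3), error at position 1, error magnitude e = 3, c = [11, 9, 10, 5, 8].

Step 1: column multipliers v_i = (∏_{j≠i}(α_i − α_j))^{−1} mod 13.
  i = 1 (α = 7): (7−5)(7−6)(7−1)(7−4) = 2·1·6·3 = 36 ≡ 10, so v_1 = 10^{−1} = 4 (mod 13).
  i = 2 (α = 5): (5−7)(5−6)(5−1)(5−4) = (−2)·(−1)·4·1 = 8 ≡ 8, so v_2 = 8^{−1} = 5 (mod 13).
  i = 3 (α = 6): (6−7)(6−5)(6−1)(6−4) = (−1)·1·5·2 = −10 ≡ 3, so v_3 = 3^{−1} = 9 (mod 13).
  i = 4 (α = 1): (1−7)(1−5)(1−6)(1−4) = (−6)·(−4)·(−5)·(−3) = 360 ≡ 9, so v_4 = 9^{−1} = 3 (mod 13).
  i = 5 (α = 4): (4−7)(4−5)(4−6)(4−1) = (−3)·(−1)·(−2)·3 = −18 ≡ 8, so v_5 = 8^{−1} = 5 (mod 13).
  v = [4, 5, 9, 3, 5].
Step 2: syndromes of r = [1, 9, 10, 5, 8] (all sums mod 13).
  S_0 = Σ v_i r_i = 4·1 + 5·9 + 9·10 + 3·5 + 5·8 = 194 ≡ 12.
  S_1 = Σ v_i α_i r_i = 4·7·1 + 5·5·9 + 9·6·10 + 3·1·5 + 5·4·8 = 968 ≡ 6.
  α_i^2 mod 13 = [10, 12, 10, 1, 3].
  S_2 = Σ v_i α_i^2 r_i = 4·10·1 + 5·12·9 + 9·10·10 + 3·1·5 + 5·3·8 = 1615 ≡ 3.
  S = (12, 6, 3) ≠ 0, so r is not a codeword (an error is present).
Step 3: locate the error. For a single error e at position i, S_ℓ = v_i·e·α_i^ℓ, so α_err = S_1/S_0.
  S_0^{−1} = 12^{−1} = 12 (mod 13), so α_err = 6·12 = 72 ≡ 7 = α_1. Error position i = 1.
  Consistency check: S_2/S_1 = 3·11 = 33 ≡ 7 = α_err ✓ (single-error assumption holds).
Step 4: error magnitude e = S_0/v_1 = S_0·∏_{j≠1}(α_1 − α_j) = 12·10 = 120 ≡ 3 (mod 13).
Step 5: correct position 1: c_1 = r_1 − e = 1 − 3 ≡ 11 (mod 13). Hence c = [11, 9, 10, 5, 8].
  Check: interpolating c through the α_i gives m(x) = 4 + 1·x (degree < 2) with m(α_i) = c_i for every i, so c is indeed a codeword.


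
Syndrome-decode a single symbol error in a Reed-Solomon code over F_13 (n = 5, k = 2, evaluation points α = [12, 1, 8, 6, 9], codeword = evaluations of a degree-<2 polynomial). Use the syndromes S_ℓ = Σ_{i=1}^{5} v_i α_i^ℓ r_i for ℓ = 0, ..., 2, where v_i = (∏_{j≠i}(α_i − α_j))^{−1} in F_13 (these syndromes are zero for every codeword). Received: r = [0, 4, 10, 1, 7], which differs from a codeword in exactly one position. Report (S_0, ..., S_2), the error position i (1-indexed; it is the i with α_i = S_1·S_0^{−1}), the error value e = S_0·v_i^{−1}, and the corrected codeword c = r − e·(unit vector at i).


S = (11, 10, 2), error at position 3, error magnitude e = 5, c = [0, 4, 5, 1, 7].

Step 1: column multipliers v_i = (∏_{j≠i}(α_i − α_j))^{−1} mod 13.
  i = 1 (α = 12): (12−1)(12−8)(12−6)(12−9) = 11·4·6·3 = 792 ≡ 12, so v_1 = 12^{−1} = 12 (mod 13).
  i = 2 (α = 1): (1−12)(1−8)(1−6)(1−9) = (−11)·(−7)·(−5)·(−8) = 3080 ≡ 12, so v_2 = 12^{−1} = 12 (mod 13).
  i = 3 (α = 8): (8−12)(8−1)(8−6)(8−9) = (−4)·7·2·(−1) = 56 ≡ 4, so v_3 = 4^{−1} = 10 (mod 13).
  i = 4 (α = 6): (6−12)(6−1)(6−8)(6−9) = (−6)·5·(−2)·(−3) = −180 ≡ 2, so v_4 = 2^{−1} = 7 (mod 13).
  i = 5 (α = 9): (9−12)(9−1)(9−8)(9−6) = (−3)·8·1·3 = −72 ≡ 6, so v_5 = 6^{−1} = 11 (mod 13).
  v = [12, 12, 10, 7, 11].
Step 2: syndromes of r = [0, 4, 10, 1, 7] (all sums mod 13).
  S_0 = Σ v_i r_i = 12·0 + 12·4 + 10·10 + 7·1 + 11·7 = 232 ≡ 11.
  S_1 = Σ v_i α_i r_i = 12·12·0 + 12·1·4 + 10·8·10 + 7·6·1 + 11·9·7 = 1583 ≡ 10.
  α_i^2 mod 13 = [1, 1, 12, 10, 3].
  S_2 = Σ v_i α_i^2 r_i = 12·1·0 + 12·1·4 + 10·12·10 + 7·10·1 + 11·3·7 = 1549 ≡ 2.
  S = (11, 10, 2) ≠ 0, so r is not a codeword (an error is present).
Step 3: locate the error. For a single error e at position i, S_ℓ = v_i·e·α_i^ℓ, so α_err = S_1/S_0.
  S_0^{−1} = 11^{−1} = 6 (mod 13), so α_err = 10·6 = 60 ≡ 8 = α_3. Error position i = 3.
  Consistency check: S_2/S_1 = 2·4 = 8 ≡ 8 = α_err ✓ (single-error assumption holds).
Step 4: error magnitude e = S_0/v_3 = S_0·∏_{j≠3}(α_3 − α_j) = 11·4 = 44 ≡ 5 (mod 13).
Step 5: correct position 3: c_3 = r_3 − e = 10 − 5 ≡ 5 (mod 13). Hence c = [0, 4, 5, 1, 7].
  Check: interpolating c through the α_i gives m(x) = 2 + 2·x (degree < 2) with m(α_i) = c_i for every i, so c is indeed a codeword.


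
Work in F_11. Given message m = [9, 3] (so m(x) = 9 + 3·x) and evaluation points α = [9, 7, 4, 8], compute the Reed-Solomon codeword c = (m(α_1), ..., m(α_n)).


c = [3, 8, 10, 0]

Message polynomial: m(x) = 9 + 3·x (mod 11).
For each evaluation point α_i, compute m(α_i) mod 11:
  α_1 = 9: Horner steps 3 → 3, so m(9) = 3.
  α_2 = 7: Horner steps 3 → 8, so m(7) = 8.
  α_3 = 4: Horner steps 3 → 10, so m(4) = 10.
  α_4 = 8: Horner steps 3 → 0, so m(8) = 0.
Codeword c = [3, 8, 10, 0] ∈ F_11^4.


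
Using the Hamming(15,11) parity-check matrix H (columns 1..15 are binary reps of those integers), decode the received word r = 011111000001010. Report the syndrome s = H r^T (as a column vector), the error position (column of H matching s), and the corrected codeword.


s = (0, 1, 0, 0)^T, error position = 4, corrected codeword c = 011011000001010

Compute s = H r^T mod 2 one row at a time:
  s_1 = 0 + 0 + 0 + 0 + 1 + 0 + 1 + 0 = 2 ≡ 0 (mod 2).
  s_2 = 1 + 1 + 1 + 0 + 1 + 0 + 1 + 0 = 5 ≡ 1 (mod 2).
  s_3 = 1 + 1 + 1 + 0 + 0 + 0 + 1 + 0 = 4 ≡ 0 (mod 2).
  s_4 = 0 + 1 + 1 + 0 + 0 + 0 + 0 + 0 = 2 ≡ 0 (mod 2).
s = (0, 1, 0, 0)^T — this equals column 4 of H (binary 0100), so error is at position 4.
Correct: flip bit 4 of r = 011111000001010 to get c = 011011000001010.


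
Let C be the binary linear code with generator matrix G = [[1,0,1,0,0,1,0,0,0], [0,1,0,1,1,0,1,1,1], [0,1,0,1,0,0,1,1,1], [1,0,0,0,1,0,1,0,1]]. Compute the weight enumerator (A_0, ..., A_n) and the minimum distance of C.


Weight distribution: A_0 = 1, A_1 = 1, A_3 = 2, A_4 = 4, A_5 = 4, A_6 = 2, A_8 = 1, A_9 = 1. Minimum distance d = 1.

Enumerate all 2^4 = 16 messages m ∈ F_2^4.
For each, compute codeword c = mG in F_2^9, then tally its weight.
  m = 0000 → c = 000000000, weight = 0.
  m = 1000 → c = 101001000, weight = 3.
  m = 0100 → c = 010110111, weight = 6.
  m = 1100 → c = 111111111, weight = 9.
  m = 0010 → c = 010100111, weight = 5.
  m = 1010 → c = 111101111, weight = 8.
  m = 0110 → c = 000010000, weight = 1.
  m = 1110 → c = 101011000, weight = 4.
  m = 0001 → c = 100010101, weight = 4.
  m = 1001 → c = 001011101, weight = 5.
  m = 0101 → c = 110100010, weight = 4.
  m = 1101 → c = 011101010, weight = 5.
  m = 0011 → c = 110110010, weight = 5.
  m = 1011 → c = 011111010, weight = 6.
  m = 0111 → c = 100000101, weight = 3.
  m = 1111 → c = 001001101, weight = 4.
Tally weights:
  weight 0: 1 codewords.
  weight 1: 1 codewords.
  weight 3: 2 codewords.
  weight 4: 4 codewords.
  weight 5: 4 codewords.
  weight 6: 2 codewords.
  weight 8: 1 codewords.
  weight 9: 1 codewords.
Minimum distance d = smallest w > 0 with A_w > 0 = 1.
Sanity: Σ A_w = 16 = 2^4 = 16 ✓.


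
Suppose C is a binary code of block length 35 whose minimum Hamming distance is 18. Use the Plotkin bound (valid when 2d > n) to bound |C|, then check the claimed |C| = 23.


Plotkin bound M ≤ 36; given |C| = 23 ≤ bound (satisfied).

Check applicability: 2d = 36, n = 35.
2d − n = 1 > 0, so Plotkin applies.
Compute d/(2d−n) = 18/1 ≈ 18.0000.
⌊d/(2d−n)⌋ = 18.
Plotkin bound: M ≤ 2·18 = 36.
Given |C| = 23, check: satisfied.
This |C| is below the Plotkin bound.


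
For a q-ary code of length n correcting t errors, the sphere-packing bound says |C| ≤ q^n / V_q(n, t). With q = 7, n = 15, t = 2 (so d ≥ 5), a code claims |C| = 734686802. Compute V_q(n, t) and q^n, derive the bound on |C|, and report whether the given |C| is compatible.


V_q(n, t) = 3871, q^n = 4747561509943, Hamming bound = 1226443169, |C| = 734686802 ≤ bound (satisfied).

Step 1: Compute V_q(n, t) = Σ_{j=0}^2 C(n, j) (q−1)^j.
  j = 0: C(15,0)·(6)^0 = 1·1 = 1.
  j = 1: C(15,1)·(6)^1 = 15·6 = 90.
  j = 2: C(15,2)·(6)^2 = 105·36 = 3780.
  V_q(n, t) = 1 + 90 + 3780 = 3871.
Step 2: q^n = 7^15 = 4747561509943.
Step 3: Hamming bound ⌊q^n / V_q(n,t)⌋ = ⌊4747561509943/3871⌋ = 1226443169.
Step 4: Compare |C| = 734686802 to 1226443169: satisfied.
The claimed |C| lies below the Hamming bound.


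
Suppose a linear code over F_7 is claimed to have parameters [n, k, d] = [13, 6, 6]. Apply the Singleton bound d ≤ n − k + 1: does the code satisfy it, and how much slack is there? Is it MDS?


Singleton RHS = n − k + 1 = 8, slack = 2, bound satisfied, not MDS.

Singleton bound: d ≤ n − k + 1.
Here n = 13, k = 6, so n − k + 1 = 8.
Given d = 6, check d ≤ 8: YES.
Slack = (n − k + 1) − d = 2.
The code is NOT MDS (slack = 2 > 0).
Description: the claimed parameters are [13, 6, 6]_7; such a code would be non-MDS.


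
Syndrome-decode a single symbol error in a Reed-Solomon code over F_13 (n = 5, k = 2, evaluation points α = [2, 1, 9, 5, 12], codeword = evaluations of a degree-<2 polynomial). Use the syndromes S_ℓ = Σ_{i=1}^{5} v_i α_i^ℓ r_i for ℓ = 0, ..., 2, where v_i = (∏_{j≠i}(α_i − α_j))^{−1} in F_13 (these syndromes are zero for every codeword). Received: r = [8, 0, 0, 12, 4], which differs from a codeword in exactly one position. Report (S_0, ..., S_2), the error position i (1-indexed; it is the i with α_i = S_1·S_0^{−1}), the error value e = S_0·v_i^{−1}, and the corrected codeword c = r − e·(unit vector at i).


S = (2, 2, 2), error at position 2, error magnitude e = 2, c = [8, 11, 0, 12, 4].

Step 1: column multipliers v_i = (∏_{j≠i}(α_i − α_j))^{−1} mod 13.
  i = 1 (α = 2): (2−1)(2−9)(2−5)(2−12) = 1·(−7)·(−3)·(−10) = −210 ≡ 11, so v_1 = 11^{−1} = 6 (mod 13).
  i = 2 (α = 1): (1−2)(1−9)(1−5)(1−12) = (−1)·(−8)·(−4)·(−11) = 352 ≡ 1, so v_2 = 1^{−1} = 1 (mod 13).
  i = 3 (α = 9): (9−2)(9−1)(9−5)(9−12) = 7·8·4·(−3) = −672 ≡ 4, so v_3 = 4^{−1} = 10 (mod 13).
  i = 4 (α = 5): (5−2)(5−1)(5−9)(5−12) = 3·4·(−4)·(−7) = 336 ≡ 11, so v_4 = 11^{−1} = 6 (mod 13).
  i = 5 (α = 12): (12−2)(12−1)(12−9)(12−5) = 10·11·3·7 = 2310 ≡ 9, so v_5 = 9^{−1} = 3 (mod 13).
  v = [6, 1, 10, 6, 3].
Step 2: syndromes of r = [8, 0, 0, 12, 4] (all sums mod 13).
  S_0 = Σ v_i r_i = 6·8 + 1·0 + 10·0 + 6·12 + 3·4 = 132 ≡ 2.
  S_1 = Σ v_i α_i r_i = 6·2·8 + 1·1·0 + 10·9·0 + 6·5·12 + 3·12·4 = 600 ≡ 2.
  α_i^2 mod 13 = [4, 1, 3, 12, 1].
  S_2 = Σ v_i α_i^2 r_i = 6·4·8 + 1·1·0 + 10·3·0 + 6·12·12 + 3·1·4 = 1068 ≡ 2.
  S = (2, 2, 2) ≠ 0, so r is not a codeword (an error is present).
Step 3: locate the error. For a single error e at position i, S_ℓ = v_i·e·α_i^ℓ, so α_err = S_1/S_0.
  S_0^{−1} = 2^{−1} = 7 (mod 13), so α_err = 2·7 = 14 ≡ 1 = α_2. Error position i = 2.
  Consistency check: S_2/S_1 = 2·7 = 14 ≡ 1 = α_err ✓ (single-error assumption holds).
Step 4: error magnitude e = S_0/v_2 = S_0·∏_{j≠2}(α_2 − α_j) = 2·1 = 2 ≡ 2 (mod 13).
Step 5: correct position 2: c_2 = r_2 − e = 0 − 2 ≡ 11 (mod 13). Hence c = [8, 11, 0, 12, 4].
  Check: interpolating c through the α_i gives m(x) = 1 + 10·x (degree < 2) with m(α_i) = c_i for every i, so c is indeed a codeword.


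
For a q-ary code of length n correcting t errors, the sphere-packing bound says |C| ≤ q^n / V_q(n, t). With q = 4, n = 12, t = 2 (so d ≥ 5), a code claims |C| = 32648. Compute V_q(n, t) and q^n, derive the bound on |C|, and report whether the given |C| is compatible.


V_q(n, t) = 631, q^n = 16777216, Hamming bound = 26588, |C| = 32648 > bound (violated).

Step 1: Compute V_q(n, t) = Σ_{j=0}^2 C(n, j) (q−1)^j.
  j = 0: C(12,0)·(3)^0 = 1·1 = 1.
  j = 1: C(12,1)·(3)^1 = 12·3 = 36.
  j = 2: C(12,2)·(3)^2 = 66·9 = 594.
  V_q(n, t) = 1 + 36 + 594 = 631.
Step 2: q^n = 4^12 = 16777216.
Step 3: Hamming bound ⌊q^n / V_q(n,t)⌋ = ⌊16777216/631⌋ = 26588.
Step 4: Compare |C| = 32648 to 26588: violated.
The claimed |C| lies above the Hamming bound, so no 4-ary code of length 12 with d ≥ 5 can have 32648 codewords.


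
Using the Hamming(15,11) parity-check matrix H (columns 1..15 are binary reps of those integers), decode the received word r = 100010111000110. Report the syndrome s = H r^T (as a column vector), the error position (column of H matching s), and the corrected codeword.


s = (0, 0, 0, 1)^T, error position = 1, corrected codeword c = 000010111000110

Compute s = H r^T mod 2 one row at a time:
  s_1 = 1 + 1 + 0 + 0 + 0 + 1 + 1 + 0 = 4 ≡ 0 (mod 2).
  s_2 = 0 + 1 + 0 + 1 + 0 + 1 + 1 + 0 = 4 ≡ 0 (mod 2).
  s_3 = 0 + 0 + 0 + 1 + 0 + 0 + 1 + 0 = 2 ≡ 0 (mod 2).
  s_4 = 1 + 0 + 1 + 1 + 1 + 0 + 1 + 0 = 5 ≡ 1 (mod 2).
s = (0, 0, 0, 1)^T — this equals column 1 of H (binary 0001), so error is at position 1.
Correct: flip bit 1 of r = 100010111000110 to get c = 000010111000110.


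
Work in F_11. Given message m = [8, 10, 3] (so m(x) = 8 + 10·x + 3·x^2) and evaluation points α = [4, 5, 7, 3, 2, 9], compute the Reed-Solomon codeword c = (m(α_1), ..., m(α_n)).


c = [8, 1, 5, 10, 7, 0]

Message polynomial: m(x) = 8 + 10·x + 3·x^2 (mod 11).
For each evaluation point α_i, compute m(α_i) mod 11:
  α_1 = 4: Horner steps 3 → 0 → 8, so m(4) = 8.
  α_2 = 5: Horner steps 3 → 3 → 1, so m(5) = 1.
  α_3 = 7: Horner steps 3 → 9 → 5, so m(7) = 5.
  α_4 = 3: Horner steps 3 → 8 → 10, so m(3) = 10.
  α_5 = 2: Horner steps 3 → 5 → 7, so m(2) = 7.
  α_6 = 9: Horner steps 3 → 4 → 0, so m(9) = 0.
Codeword c = [8, 1, 5, 10, 7, 0] ∈ F_11^6.


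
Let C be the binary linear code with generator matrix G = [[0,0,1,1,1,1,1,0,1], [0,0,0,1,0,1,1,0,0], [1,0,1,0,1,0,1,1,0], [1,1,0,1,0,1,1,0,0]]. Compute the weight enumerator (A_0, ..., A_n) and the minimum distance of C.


Weight distribution: A_0 = 1, A_2 = 1, A_3 = 2, A_4 = 2, A_5 = 6, A_6 = 3, A_8 = 1. Minimum distance d = 2.

Enumerate all 2^4 = 16 messages m ∈ F_2^4.
For each, compute codeword c = mG in F_2^9, then tally its weight.
  m = 0000 → c = 000000000, weight = 0.
  m = 1000 → c = 001111101, weight = 6.
  m = 0100 → c = 000101100, weight = 3.
  m = 1100 → c = 001010001, weight = 3.
  m = 0010 → c = 101010110, weight = 5.
  m = 1010 → c = 100101011, weight = 5.
  m = 0110 → c = 101111010, weight = 6.
  m = 1110 → c = 100000111, weight = 4.
  m = 0001 → c = 110101100, weight = 5.
  m = 1001 → c = 111010001, weight = 5.
  m = 0101 → c = 110000000, weight = 2.
  m = 1101 → c = 111111101, weight = 8.
  m = 0011 → c = 011111010, weight = 6.
  m = 1011 → c = 010000111, weight = 4.
  m = 0111 → c = 011010110, weight = 5.
  m = 1111 → c = 010101011, weight = 5.
Tally weights:
  weight 0: 1 codewords.
  weight 2: 1 codewords.
  weight 3: 2 codewords.
  weight 4: 2 codewords.
  weight 5: 6 codewords.
  weight 6: 3 codewords.
  weight 8: 1 codewords.
Minimum distance d = smallest w > 0 with A_w > 0 = 2.
Sanity: Σ A_w = 16 = 2^4 = 16 ✓.


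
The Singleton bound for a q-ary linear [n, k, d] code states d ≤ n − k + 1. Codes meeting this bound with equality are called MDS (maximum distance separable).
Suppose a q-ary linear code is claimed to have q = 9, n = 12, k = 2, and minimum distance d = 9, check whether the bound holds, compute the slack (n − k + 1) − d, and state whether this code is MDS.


Singleton RHS = n − k + 1 = 11, slack = 2, bound satisfied, not MDS.

Singleton bound: d ≤ n − k + 1.
Here n = 12, k = 2, so n − k + 1 = 11.
Given d = 9, check d ≤ 11: YES.
Slack = (n − k + 1) − d = 2.
The code is NOT MDS (slack = 2 > 0).
Description: the claimed parameters are [12, 2, 9]_9; such a code would be non-MDS.


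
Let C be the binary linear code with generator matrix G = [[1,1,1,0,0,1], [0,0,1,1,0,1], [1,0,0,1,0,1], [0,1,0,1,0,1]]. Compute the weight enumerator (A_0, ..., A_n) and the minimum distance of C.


Weight distribution: A_0 = 1, A_1 = 1, A_2 = 6, A_3 = 6, A_4 = 1, A_5 = 1. Minimum distance d = 1.

Enumerate all 2^4 = 16 messages m ∈ F_2^4.
For each, compute codeword c = mG in F_2^6, then tally its weight.
  m = 0000 → c = 000000, weight = 0.
  m = 1000 → c = 111001, weight = 4.
  m = 0100 → c = 001101, weight = 3.
  m = 1100 → c = 110100, weight = 3.
  m = 0010 → c = 100101, weight = 3.
  m = 1010 → c = 011100, weight = 3.
  m = 0110 → c = 101000, weight = 2.
  m = 1110 → c = 010001, weight = 2.
  m = 0001 → c = 010101, weight = 3.
  m = 1001 → c = 101100, weight = 3.
  m = 0101 → c = 011000, weight = 2.
  m = 1101 → c = 100001, weight = 2.
  m = 0011 → c = 110000, weight = 2.
  m = 1011 → c = 001001, weight = 2.
  m = 0111 → c = 111101, weight = 5.
  m = 1111 → c = 000100, weight = 1.
Tally weights:
  weight 0: 1 codewords.
  weight 1: 1 codewords.
  weight 2: 6 codewords.
  weight 3: 6 codewords.
  weight 4: 1 codewords.
  weight 5: 1 codewords.
Minimum distance d = smallest w > 0 with A_w > 0 = 1.
Sanity: Σ A_w = 16 = 2^4 = 16 ✓.


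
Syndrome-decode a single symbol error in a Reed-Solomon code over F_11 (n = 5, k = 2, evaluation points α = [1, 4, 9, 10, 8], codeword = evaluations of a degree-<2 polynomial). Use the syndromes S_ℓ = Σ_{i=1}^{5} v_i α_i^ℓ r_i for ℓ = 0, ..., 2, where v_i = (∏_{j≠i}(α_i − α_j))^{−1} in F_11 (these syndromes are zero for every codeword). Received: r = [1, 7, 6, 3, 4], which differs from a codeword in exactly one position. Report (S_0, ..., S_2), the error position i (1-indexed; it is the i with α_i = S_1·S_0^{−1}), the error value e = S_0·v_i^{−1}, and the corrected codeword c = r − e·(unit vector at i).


S = (8, 3, 8), error at position 4, error magnitude e = 6, c = [1, 7, 6, 8, 4].

Step 1: column multipliers v_i = (∏_{j≠i}(α_i − α_j))^{−1} mod 11.
  i = 1 (α = 1): (1−4)(1−9)(1−10)(1−8) = (−3)·(−8)·(−9)·(−7) = 1512 ≡ 5, so v_1 = 5^{−1} = 9 (mod 11).
  i = 2 (α = 4): (4−1)(4−9)(4−10)(4−8) = 3·(−5)·(−6)·(−4) = −360 ≡ 3, so v_2 = 3^{−1} = 4 (mod 11).
  i = 3 (α = 9): (9−1)(9−4)(9−10)(9−8) = 8·5·(−1)·1 = −40 ≡ 4, so v_3 = 4^{−1} = 3 (mod 11).
  i = 4 (α = 10): (10−1)(10−4)(10−9)(10−8) = 9·6·1·2 = 108 ≡ 9, so v_4 = 9^{−1} = 5 (mod 11).
  i = 5 (α = 8): (8−1)(8−4)(8−9)(8−10) = 7·4·(−1)·(−2) = 56 ≡ 1, so v_5 = 1^{−1} = 1 (mod 11).
  v = [9, 4, 3, 5, 1].
Step 2: syndromes of r = [1, 7, 6, 3, 4] (all sums mod 11).
  S_0 = Σ v_i r_i = 9·1 + 4·7 + 3·6 + 5·3 + 1·4 = 74 ≡ 8.
  S_1 = Σ v_i α_i r_i = 9·1·1 + 4·4·7 + 3·9·6 + 5·10·3 + 1·8·4 = 465 ≡ 3.
  α_i^2 mod 11 = [1, 5, 4, 1, 9].
  S_2 = Σ v_i α_i^2 r_i = 9·1·1 + 4·5·7 + 3·4·6 + 5·1·3 + 1·9·4 = 272 ≡ 8.
  S = (8, 3, 8) ≠ 0, so r is not a codeword (an error is present).
Step 3: locate the error. For a single error e at position i, S_ℓ = v_i·e·α_i^ℓ, so α_err = S_1/S_0.
  S_0^{−1} = 8^{−1} = 7 (mod 11), so α_err = 3·7 = 21 ≡ 10 = α_4. Error position i = 4.
  Consistency check: S_2/S_1 = 8·4 = 32 ≡ 10 = α_err ✓ (single-error assumption holds).
Step 4: error magnitude e = S_0/v_4 = S_0·∏_{j≠4}(α_4 − α_j) = 8·9 = 72 ≡ 6 (mod 11).
Step 5: correct position 4: c_4 = r_4 − e = 3 − 6 ≡ 8 (mod 11). Hence c = [1, 7, 6, 8, 4].
  Check: interpolating c through the α_i gives m(x) = 10 + 2·x (degree < 2) with m(α_i) = c_i for every i, so c is indeed a codeword.


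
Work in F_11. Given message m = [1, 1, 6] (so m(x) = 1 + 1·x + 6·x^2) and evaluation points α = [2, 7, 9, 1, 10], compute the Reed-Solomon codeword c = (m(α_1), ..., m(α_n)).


c = [5, 5, 1, 8, 6]

Message polynomial: m(x) = 1 + 1·x + 6·x^2 (mod 11).
For each evaluation point α_i, compute m(α_i) mod 11:
  α_1 = 2: Horner steps 6 → 2 → 5, so m(2) = 5.
  α_2 = 7: Horner steps 6 → 10 → 5, so m(7) = 5.
  α_3 = 9: Horner steps 6 → 0 → 1, so m(9) = 1.
  α_4 = 1: Horner steps 6 → 7 → 8, so m(1) = 8.
  α_5 = 10: Horner steps 6 → 6 → 6, so m(10) = 6.
Codeword c = [5, 5, 1, 8, 6] ∈ F_11^5.


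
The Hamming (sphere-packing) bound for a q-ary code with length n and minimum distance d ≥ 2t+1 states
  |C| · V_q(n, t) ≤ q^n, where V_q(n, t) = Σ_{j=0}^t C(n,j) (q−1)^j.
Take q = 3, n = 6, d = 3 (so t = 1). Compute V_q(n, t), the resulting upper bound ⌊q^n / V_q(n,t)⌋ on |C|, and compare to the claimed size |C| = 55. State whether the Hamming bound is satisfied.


V_q(n, t) = 13, q^n = 729, Hamming bound = 56, |C| = 55 ≤ bound (satisfied).

Step 1: Compute V_q(n, t) = Σ_{j=0}^1 C(n, j) (q−1)^j.
  j = 0: C(6,0)·(2)^0 = 1·1 = 1.
  j = 1: C(6,1)·(2)^1 = 6·2 = 12.
  V_q(n, t) = 1 + 12 = 13.
Step 2: q^n = 3^6 = 729.
Step 3: Hamming bound ⌊q^n / V_q(n,t)⌋ = ⌊729/13⌋ = 56.
Step 4: Compare |C| = 55 to 56: satisfied.
The claimed |C| lies below the Hamming bound.


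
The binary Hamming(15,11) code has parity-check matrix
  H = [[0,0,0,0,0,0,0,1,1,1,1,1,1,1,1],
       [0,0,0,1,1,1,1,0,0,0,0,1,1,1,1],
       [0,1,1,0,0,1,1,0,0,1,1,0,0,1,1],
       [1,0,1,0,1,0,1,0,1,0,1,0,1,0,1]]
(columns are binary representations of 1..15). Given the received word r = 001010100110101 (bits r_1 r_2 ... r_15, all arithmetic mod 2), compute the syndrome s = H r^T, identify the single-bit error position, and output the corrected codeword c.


s = (0, 0, 1, 0)^T, error position = 2, corrected codeword c = 011010100110101

Compute s = H r^T mod 2 one row at a time:
  s_1 = 0 + 0 + 1 + 1 + 0 + 1 + 0 + 1 = 4 ≡ 0 (mod 2).
  s_2 = 0 + 1 + 0 + 1 + 0 + 1 + 0 + 1 = 4 ≡ 0 (mod 2).
  s_3 = 0 + 1 + 0 + 1 + 1 + 1 + 0 + 1 = 5 ≡ 1 (mod 2).
  s_4 = 0 + 1 + 1 + 1 + 0 + 1 + 1 + 1 = 6 ≡ 0 (mod 2).
s = (0, 0, 1, 0)^T — this equals column 2 of H (binary 0010), so error is at position 2.
Correct: flip bit 2 of r = 001010100110101 to get c = 011010100110101.


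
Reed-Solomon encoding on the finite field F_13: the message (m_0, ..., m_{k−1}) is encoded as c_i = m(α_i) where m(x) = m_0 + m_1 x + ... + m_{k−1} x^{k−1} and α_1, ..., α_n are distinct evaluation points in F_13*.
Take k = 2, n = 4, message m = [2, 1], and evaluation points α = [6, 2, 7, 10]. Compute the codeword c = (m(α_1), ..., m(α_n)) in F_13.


c = [8, 4, 9, 12]

Message polynomial: m(x) = 2 + 1·x (mod 13).
For each evaluation point α_i, compute m(α_i) mod 13:
  α_1 = 6: Horner steps 1 → 8, so m(6) = 8.
  α_2 = 2: Horner steps 1 → 4, so m(2) = 4.
  α_3 = 7: Horner steps 1 → 9, so m(7) = 9.
  α_4 = 10: Horner steps 1 → 12, so m(10) = 12.
Codeword c = [8, 4, 9, 12] ∈ F_13^4.


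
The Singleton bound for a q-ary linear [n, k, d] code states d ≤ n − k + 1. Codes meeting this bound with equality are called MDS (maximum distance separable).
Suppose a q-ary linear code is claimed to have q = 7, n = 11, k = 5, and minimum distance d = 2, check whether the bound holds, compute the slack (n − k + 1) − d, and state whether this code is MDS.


Singleton RHS = n − k + 1 = 7, slack = 5, bound satisfied, not MDS.

Singleton bound: d ≤ n − k + 1.
Here n = 11, k = 5, so n − k + 1 = 7.
Given d = 2, check d ≤ 7: YES.
Slack = (n − k + 1) − d = 5.
The code is NOT MDS (slack = 5 > 0).
Description: the claimed parameters are [11, 5, 2]_7; such a code would be non-MDS.


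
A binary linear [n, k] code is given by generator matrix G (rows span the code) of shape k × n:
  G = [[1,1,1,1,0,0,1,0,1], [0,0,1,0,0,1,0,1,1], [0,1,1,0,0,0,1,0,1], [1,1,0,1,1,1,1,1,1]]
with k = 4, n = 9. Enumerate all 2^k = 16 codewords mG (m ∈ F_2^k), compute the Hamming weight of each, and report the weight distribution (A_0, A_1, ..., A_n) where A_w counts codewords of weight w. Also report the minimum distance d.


Weight distribution: A_0 = 1, A_2 = 2, A_4 = 6, A_6 = 6, A_8 = 1. Minimum distance d = 2.

Enumerate all 2^4 = 16 messages m ∈ F_2^4.
For each, compute codeword c = mG in F_2^9, then tally its weight.
  m = 0000 → c = 000000000, weight = 0.
  m = 1000 → c = 111100101, weight = 6.
  m = 0100 → c = 001001011, weight = 4.
  m = 1100 → c = 110101110, weight = 6.
  m = 0010 → c = 011000101, weight = 4.
  m = 1010 → c = 100100000, weight = 2.
  m = 0110 → c = 010001110, weight = 4.
  m = 1110 → c = 101101011, weight = 6.
  m = 0001 → c = 110111111, weight = 8.
  m = 1001 → c = 001011010, weight = 4.
  m = 0101 → c = 111110100, weight = 6.
  m = 1101 → c = 000010001, weight = 2.
  m = 0011 → c = 101111010, weight = 6.
  m = 1011 → c = 010011111, weight = 6.
  m = 0111 → c = 100110001, weight = 4.
  m = 1111 → c = 011010100, weight = 4.
Tally weights:
  weight 0: 1 codewords.
  weight 2: 2 codewords.
  weight 4: 6 codewords.
  weight 6: 6 codewords.
  weight 8: 1 codewords.
Minimum distance d = smallest w > 0 with A_w > 0 = 2.
Sanity: Σ A_w = 16 = 2^4 = 16 ✓.


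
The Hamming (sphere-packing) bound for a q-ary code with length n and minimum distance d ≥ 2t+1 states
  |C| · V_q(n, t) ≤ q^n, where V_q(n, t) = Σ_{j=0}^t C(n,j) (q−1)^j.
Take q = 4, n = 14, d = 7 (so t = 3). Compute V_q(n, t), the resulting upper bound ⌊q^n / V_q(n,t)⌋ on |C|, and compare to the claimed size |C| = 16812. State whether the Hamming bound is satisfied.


V_q(n, t) = 10690, q^n = 268435456, Hamming bound = 25110, |C| = 16812 ≤ bound (satisfied).

Step 1: Compute V_q(n, t) = Σ_{j=0}^3 C(n, j) (q−1)^j.
  j = 0: C(14,0)·(3)^0 = 1·1 = 1.
  j = 1: C(14,1)·(3)^1 = 14·3 = 42.
  j = 2: C(14,2)·(3)^2 = 91·9 = 819.
  j = 3: C(14,3)·(3)^3 = 364·27 = 9828.
  V_q(n, t) = 1 + 42 + 819 + 9828 = 10690.
Step 2: q^n = 4^14 = 268435456.
Step 3: Hamming bound ⌊q^n / V_q(n,t)⌋ = ⌊268435456/10690⌋ = 25110.
Step 4: Compare |C| = 16812 to 25110: satisfied.
The claimed |C| lies below the Hamming bound.


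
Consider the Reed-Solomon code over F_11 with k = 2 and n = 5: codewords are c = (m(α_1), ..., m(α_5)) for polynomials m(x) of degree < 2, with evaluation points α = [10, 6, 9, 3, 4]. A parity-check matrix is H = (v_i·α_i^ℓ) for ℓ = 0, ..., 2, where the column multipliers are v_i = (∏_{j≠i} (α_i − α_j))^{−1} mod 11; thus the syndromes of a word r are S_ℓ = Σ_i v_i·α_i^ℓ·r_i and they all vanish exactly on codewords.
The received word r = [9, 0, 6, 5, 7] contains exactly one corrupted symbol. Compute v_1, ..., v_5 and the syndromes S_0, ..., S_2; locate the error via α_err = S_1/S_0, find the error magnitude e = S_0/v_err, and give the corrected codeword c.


S = (4, 7, 4), error at position 1, error magnitude e = 1, c = [8, 0, 6, 5, 7].

Step 1: column multipliers v_i = (∏_{j≠i}(α_i − α_j))^{−1} mod 11.
  i = 1 (α = 10): (10−6)(10−9)(10−3)(10−4) = 4·1·7·6 = 168 ≡ 3, so v_1 = 3^{−1} = 4 (mod 11).
  i = 2 (α = 6): (6−10)(6−9)(6−3)(6−4) = (−4)·(−3)·3·2 = 72 ≡ 6, so v_2 = 6^{−1} = 2 (mod 11).
  i = 3 (α = 9): (9−10)(9−6)(9−3)(9−4) = (−1)·3·6·5 = −90 ≡ 9, so v_3 = 9^{−1} = 5 (mod 11).
  i = 4 (α = 3): (3−10)(3−6)(3−9)(3−4) = (−7)·(−3)·(−6)·(−1) = 126 ≡ 5, so v_4 = 5^{−1} = 9 (mod 11).
  i = 5 (α = 4): (4−10)(4−6)(4−9)(4−3) = (−6)·(−2)·(−5)·1 = −60 ≡ 6, so v_5 = 6^{−1} = 2 (mod 11).
  v = [4, 2, 5, 9, 2].
Step 2: syndromes of r = [9, 0, 6, 5, 7] (all sums mod 11).
  S_0 = Σ v_i r_i = 4·9 + 2·0 + 5·6 + 9·5 + 2·7 = 125 ≡ 4.
  S_1 = Σ v_i α_i r_i = 4·10·9 + 2·6·0 + 5·9·6 + 9·3·5 + 2·4·7 = 821 ≡ 7.
  α_i^2 mod 11 = [1, 3, 4, 9, 5].
  S_2 = Σ v_i α_i^2 r_i = 4·1·9 + 2·3·0 + 5·4·6 + 9·9·5 + 2·5·7 = 631 ≡ 4.
  S = (4, 7, 4) ≠ 0, so r is not a codeword (an error is present).
Step 3: locate the error. For a single error e at position i, S_ℓ = v_i·e·α_i^ℓ, so α_err = S_1/S_0.
  S_0^{−1} = 4^{−1} = 3 (mod 11), so α_err = 7·3 = 21 ≡ 10 = α_1. Error position i = 1.
  Consistency check: S_2/S_1 = 4·8 = 32 ≡ 10 = α_err ✓ (single-error assumption holds).
Step 4: error magnitude e = S_0/v_1 = S_0·∏_{j≠1}(α_1 − α_j) = 4·3 = 12 ≡ 1 (mod 11).
Step 5: correct position 1: c_1 = r_1 − e = 9 − 1 ≡ 8 (mod 11). Hence c = [8, 0, 6, 5, 7].
  Check: interpolating c through the α_i gives m(x) = 10 + 2·x (degree < 2) with m(α_i) = c_i for every i, so c is indeed a codeword.


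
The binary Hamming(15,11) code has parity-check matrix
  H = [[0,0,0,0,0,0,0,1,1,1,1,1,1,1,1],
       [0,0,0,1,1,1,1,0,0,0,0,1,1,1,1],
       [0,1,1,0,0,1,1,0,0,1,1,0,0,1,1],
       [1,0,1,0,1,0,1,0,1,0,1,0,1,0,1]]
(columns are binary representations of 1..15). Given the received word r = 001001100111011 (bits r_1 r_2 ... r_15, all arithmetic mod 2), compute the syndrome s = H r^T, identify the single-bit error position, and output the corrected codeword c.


s = (1, 1, 1, 0)^T, error position = 14, corrected codeword c = 001001100111001

Compute s = H r^T mod 2 one row at a time:
  s_1 = 0 + 0 + 1 + 1 + 1 + 0 + 1 + 1 = 5 ≡ 1 (mod 2).
  s_2 = 0 + 0 + 1 + 1 + 1 + 0 + 1 + 1 = 5 ≡ 1 (mod 2).
  s_3 = 0 + 1 + 1 + 1 + 1 + 1 + 1 + 1 = 7 ≡ 1 (mod 2).
  s_4 = 0 + 1 + 0 + 1 + 0 + 1 + 0 + 1 = 4 ≡ 0 (mod 2).
s = (1, 1, 1, 0)^T — this equals column 14 of H (binary 1110), so error is at position 14.
Correct: flip bit 14 of r = 001001100111011 to get c = 001001100111001.


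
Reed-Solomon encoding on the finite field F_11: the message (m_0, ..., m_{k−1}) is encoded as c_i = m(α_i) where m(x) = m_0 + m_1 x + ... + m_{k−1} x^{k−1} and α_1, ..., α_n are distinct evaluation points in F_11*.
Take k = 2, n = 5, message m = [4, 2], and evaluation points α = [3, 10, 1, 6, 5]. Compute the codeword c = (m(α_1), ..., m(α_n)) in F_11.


c = [10, 2, 6, 5, 3]

Message polynomial: m(x) = 4 + 2·x (mod 11).
For each evaluation point α_i, compute m(α_i) mod 11:
  α_1 = 3: Horner steps 2 → 10, so m(3) = 10.
  α_2 = 10: Horner steps 2 → 2, so m(10) = 2.
  α_3 = 1: Horner steps 2 → 6, so m(1) = 6.
  α_4 = 6: Horner steps 2 → 5, so m(6) = 5.
  α_5 = 5: Horner steps 2 → 3, so m(5) = 3.
Codeword c = [10, 2, 6, 5, 3] ∈ F_11^5.
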